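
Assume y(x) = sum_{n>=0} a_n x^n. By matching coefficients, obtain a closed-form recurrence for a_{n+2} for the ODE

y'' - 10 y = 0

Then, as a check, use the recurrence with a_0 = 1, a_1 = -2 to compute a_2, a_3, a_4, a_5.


Substitute y = sum_n a_n x^n into y'' + (const) y = 0.
y''(x) = sum_{n>=0} (n+2)(n+1) a_{n+2} x^n.
The ODE becomes sum_n [(n+2)(n+1) a_{n+2} - 10 a_n] x^n = 0.
Setting each coefficient to zero gives the recurrence:
  (n+2)(n+1) a_{n+2} - 10 a_n = 0,
  a_{n+2} = 10 / ((n+1)(n+2)) a_n.

Check with a_0 = 1, a_1 = -2 (apply the recurrence for n = 0, 1, 2, 3): a_0 = 1, a_1 = -2, a_2 = 5, a_3 = -10/3, a_4 = 25/6, a_5 = -5/3.

a_{n+2} = 10/((n+1)(n+2)) * a_n; check: a_0 = 1, a_1 = -2, a_2 = 5, a_3 = -10/3, a_4 = 25/6, a_5 = -5/3


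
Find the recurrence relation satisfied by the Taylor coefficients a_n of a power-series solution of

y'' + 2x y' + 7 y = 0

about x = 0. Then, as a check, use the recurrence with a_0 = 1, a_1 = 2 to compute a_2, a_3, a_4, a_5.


Substitute y = sum_n a_n x^n.
y''(x) has coefficient (n+2)(n+1) a_{n+2} at x^n;
2 x y'(x) has coefficient 2 n a_n at x^n (shift);
7 y(x) has coefficient 7 a_n at x^n.
Matching x^n: (n+2)(n+1) a_{n+2} + (2n + 7) a_n = 0.
Thus a_{n+2} = (-2n - 7) / ((n+1)(n+2)) * a_n.

Check with a_0 = 1, a_1 = 2 (apply the recurrence for n = 0, 1, 2, 3): a_0 = 1, a_1 = 2, a_2 = -7/2, a_3 = -3, a_4 = 77/24, a_5 = 39/20.

a_(n+2) = (-2n - 7) / ((n+1)(n+2)) * a_n; check: a_0 = 1, a_1 = 2, a_2 = -7/2, a_3 = -3, a_4 = 77/24, a_5 = 39/20


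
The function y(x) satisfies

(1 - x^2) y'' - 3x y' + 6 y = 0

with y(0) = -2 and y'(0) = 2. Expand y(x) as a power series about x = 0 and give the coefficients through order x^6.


Ansatz: y(x) = sum_{n>=0} a_n x^n, so y'(x) = sum_{n>=1} n a_n x^(n-1) and y''(x) = sum_{n>=2} n(n-1) a_n x^(n-2).
Substitute into P(x) y'' + Q(x) y' + R(x) y = 0 with P(x) = 1 - x^2, Q(x) = -3x, R(x) = 6, and match powers of x.
Initial conditions: a_0 = -2, a_1 = 2.
Setting the coefficient of each power of x to zero and solving order by order (substituting the coefficients already found):
  x^0: 2 a_2 + 6 a_0 = 0  ->  2 a_2 = -6 a_0 = 12  ->  a_2 = 6
  x^1: 6 a_3 + 3 a_1 = 0  ->  6 a_3 = -3 a_1 = -6  ->  a_3 = -1
  x^2: 12 a_4 - 2 a_2 = 0  ->  12 a_4 = 2 a_2 = 12  ->  a_4 = 1
  x^3: 20 a_5 - 9 a_3 = 0  ->  20 a_5 = 9 a_3 = -9  ->  a_5 = -9/20
  x^4: 30 a_6 - 18 a_4 = 0  ->  30 a_6 = 18 a_4 = 18  ->  a_6 = 3/5
Truncated series: y(x) = -2 + 2 x + 6 x^2 - x^3 + x^4 - (9/20) x^5 + (3/5) x^6 + O(x^7).

a_0 = -2; a_1 = 2; a_2 = 6; a_3 = -1; a_4 = 1; a_5 = -9/20; a_6 = 3/5


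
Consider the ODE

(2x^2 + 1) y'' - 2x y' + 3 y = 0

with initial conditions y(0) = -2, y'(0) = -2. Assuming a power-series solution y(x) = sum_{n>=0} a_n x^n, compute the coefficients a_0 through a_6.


Ansatz: y(x) = sum_{n>=0} a_n x^n, so y'(x) = sum_{n>=1} n a_n x^(n-1) and y''(x) = sum_{n>=2} n(n-1) a_n x^(n-2).
Substitute into P(x) y'' + Q(x) y' + R(x) y = 0 with P(x) = 2x^2 + 1, Q(x) = -2x, R(x) = 3, and match powers of x.
Initial conditions: a_0 = -2, a_1 = -2.
Setting the coefficient of each power of x to zero and solving order by order (substituting the coefficients already found):
  x^0: 2 a_2 + 3 a_0 = 0  ->  2 a_2 = -3 a_0 = 6  ->  a_2 = 3
  x^1: 6 a_3 + a_1 = 0  ->  6 a_3 = -a_1 = 2  ->  a_3 = 1/3
  x^2: 12 a_4 + 3 a_2 = 0  ->  12 a_4 = -3 a_2 = -9  ->  a_4 = -3/4
  x^3: 20 a_5 + 9 a_3 = 0  ->  20 a_5 = -9 a_3 = -3  ->  a_5 = -3/20
  x^4: 30 a_6 + 19 a_4 = 0  ->  30 a_6 = -19 a_4 = 57/4  ->  a_6 = 19/40
Truncated series: y(x) = -2 - 2 x + 3 x^2 + (1/3) x^3 - (3/4) x^4 - (3/20) x^5 + (19/40) x^6 + O(x^7).

a_0 = -2; a_1 = -2; a_2 = 3; a_3 = 1/3; a_4 = -3/4; a_5 = -3/20; a_6 = 19/40


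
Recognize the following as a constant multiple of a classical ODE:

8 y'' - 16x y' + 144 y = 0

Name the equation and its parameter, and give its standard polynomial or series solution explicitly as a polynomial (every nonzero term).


All three coefficients share the factor 8; dividing through by 8 gives  y'' - 2x y' + 18 y = 0.
This matches the Hermite equation y'' - 2x y' + 2n y = 0 with 2n = 18, so n = 9; the polynomial solution is H_9(x).
With y = sum_k a_k x^k, matching x^k gives (k+2)(k+1) a_{k+2} = 2(k - n) a_k = 2(k - 9) a_k. The right side vanishes at k = 9, so the series with the parity of 9 terminates at degree 9.
Standard normalization: leading coefficient of H_n is 2^n, so a_9 = 2^9 = 512. Work downward with a_k = (k+1)(k+2) a_{k+2} / (2(k - n)):
  a_7 = (8)(9)(512) / (2(7 - 9)) = 36864/(-4) = -9216
  a_5 = (6)(7)(-9216) / (2(5 - 9)) = -387072/(-8) = 48384
  a_3 = (4)(5)(48384) / (2(3 - 9)) = 967680/(-12) = -80640
  a_1 = (2)(3)(-80640) / (2(1 - 9)) = -483840/(-16) = 30240
Hence H_9(x) = 512 x^9 - 9216 x^7 + 48384 x^5 - 80640 x^3 + 30240 x.

H_9(x); series = 512 x^9 - 9216 x^7 + 48384 x^5 - 80640 x^3 + 30240 x


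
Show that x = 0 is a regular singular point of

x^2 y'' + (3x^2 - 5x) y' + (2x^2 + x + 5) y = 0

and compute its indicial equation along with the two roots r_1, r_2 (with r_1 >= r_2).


Divide by x^2 to reach normal form y'' + P_1(x) y' + P_2(x) y = 0 with P_1(x) = 3 - 5/x and P_2(x) = 2 + 1/x + 5/x^2.
x = 0 is a singular point because the y'-coefficient 3 - 5/x has a pole at x = 0 and the y-coefficient 2 + 1/x + 5/x^2 has a pole at x = 0.
It is a regular singular point because x P_1(x) = p(x) = 3x - 5 and x^2 P_2(x) = q(x) = 2x^2 + x + 5 are polynomials, hence analytic at x = 0.
p(0) = -5,  q(0) = 5.
Indicial equation: r(r-1) + p(0) r + q(0) = 0, i.e. r^2 + (p(0) - 1) r + q(0) = 0, i.e. r^2 - 6 r + 5 = 0.
Discriminant: (-6)^2 - 4(5) = 16, so r = (6 ± 4)/2.
Solving: r_1 = 5, r_2 = 1.

indicial: r^2 - 6 r + 5 = 0; roots r_1 = 5, r_2 = 1


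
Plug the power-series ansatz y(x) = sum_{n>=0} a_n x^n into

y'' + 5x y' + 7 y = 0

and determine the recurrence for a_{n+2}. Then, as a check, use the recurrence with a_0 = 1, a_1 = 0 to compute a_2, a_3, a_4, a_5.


Substitute y = sum_n a_n x^n.
y''(x) has coefficient (n+2)(n+1) a_{n+2} at x^n;
5 x y'(x) has coefficient 5 n a_n at x^n (shift);
7 y(x) has coefficient 7 a_n at x^n.
Matching x^n: (n+2)(n+1) a_{n+2} + (5n + 7) a_n = 0.
Thus a_{n+2} = (-5n - 7) / ((n+1)(n+2)) * a_n.

Check with a_0 = 1, a_1 = 0 (apply the recurrence for n = 0, 1, 2, 3): a_0 = 1, a_1 = 0, a_2 = -7/2, a_3 = 0, a_4 = 119/24, a_5 = 0.

a_(n+2) = (-5n - 7) / ((n+1)(n+2)) * a_n; check: a_0 = 1, a_1 = 0, a_2 = -7/2, a_3 = 0, a_4 = 119/24, a_5 = 0


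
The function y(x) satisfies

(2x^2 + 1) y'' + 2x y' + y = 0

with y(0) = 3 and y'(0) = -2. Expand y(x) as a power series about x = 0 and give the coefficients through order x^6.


Ansatz: y(x) = sum_{n>=0} a_n x^n, so y'(x) = sum_{n>=1} n a_n x^(n-1) and y''(x) = sum_{n>=2} n(n-1) a_n x^(n-2).
Substitute into P(x) y'' + Q(x) y' + R(x) y = 0 with P(x) = 2x^2 + 1, Q(x) = 2x, R(x) = 1, and match powers of x.
Initial conditions: a_0 = 3, a_1 = -2.
Setting the coefficient of each power of x to zero and solving order by order (substituting the coefficients already found):
  x^0: 2 a_2 + a_0 = 0  ->  2 a_2 = -a_0 = -3  ->  a_2 = -3/2
  x^1: 6 a_3 + 3 a_1 = 0  ->  6 a_3 = -3 a_1 = 6  ->  a_3 = 1
  x^2: 12 a_4 + 9 a_2 = 0  ->  12 a_4 = -9 a_2 = 27/2  ->  a_4 = 9/8
  x^3: 20 a_5 + 19 a_3 = 0  ->  20 a_5 = -19 a_3 = -19  ->  a_5 = -19/20
  x^4: 30 a_6 + 33 a_4 = 0  ->  30 a_6 = -33 a_4 = -297/8  ->  a_6 = -99/80
Truncated series: y(x) = 3 - 2 x - (3/2) x^2 + x^3 + (9/8) x^4 - (19/20) x^5 - (99/80) x^6 + O(x^7).

a_0 = 3; a_1 = -2; a_2 = -3/2; a_3 = 1; a_4 = 9/8; a_5 = -19/20; a_6 = -99/80


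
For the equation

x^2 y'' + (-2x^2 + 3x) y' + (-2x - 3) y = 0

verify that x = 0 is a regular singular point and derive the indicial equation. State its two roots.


Divide by x^2 to reach normal form y'' + P_1(x) y' + P_2(x) y = 0 with P_1(x) = -2 + 3/x and P_2(x) = -2/x - 3/x^2.
x = 0 is a singular point because the y'-coefficient -2 + 3/x has a pole at x = 0 and the y-coefficient -2/x - 3/x^2 has a pole at x = 0.
It is a regular singular point because x P_1(x) = p(x) = 3 - 2x and x^2 P_2(x) = q(x) = -2x - 3 are polynomials, hence analytic at x = 0.
p(0) = 3,  q(0) = -3.
Indicial equation: r(r-1) + p(0) r + q(0) = 0, i.e. r^2 + (p(0) - 1) r + q(0) = 0, i.e. r^2 + 2 r - 3 = 0.
Discriminant: (2)^2 - 4(-3) = 16, so r = (-2 ± 4)/2.
Solving: r_1 = 1, r_2 = -3.

indicial: r^2 + 2 r - 3 = 0; roots r_1 = 1, r_2 = -3


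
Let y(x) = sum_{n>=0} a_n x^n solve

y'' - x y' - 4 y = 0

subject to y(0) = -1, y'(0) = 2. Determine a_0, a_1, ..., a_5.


Ansatz: y(x) = sum_{n>=0} a_n x^n, so y'(x) = sum_{n>=1} n a_n x^(n-1) and y''(x) = sum_{n>=2} n(n-1) a_n x^(n-2).
Substitute into P(x) y'' + Q(x) y' + R(x) y = 0 with P(x) = 1, Q(x) = -x, R(x) = -4, and match powers of x.
Initial conditions: a_0 = -1, a_1 = 2.
Setting the coefficient of each power of x to zero and solving order by order (substituting the coefficients already found):
  x^0: 2 a_2 - 4 a_0 = 0  ->  2 a_2 = 4 a_0 = -4  ->  a_2 = -2
  x^1: 6 a_3 - 5 a_1 = 0  ->  6 a_3 = 5 a_1 = 10  ->  a_3 = 5/3
  x^2: 12 a_4 - 6 a_2 = 0  ->  12 a_4 = 6 a_2 = -12  ->  a_4 = -1
  x^3: 20 a_5 - 7 a_3 = 0  ->  20 a_5 = 7 a_3 = 35/3  ->  a_5 = 7/12
Truncated series: y(x) = -1 + 2 x - 2 x^2 + (5/3) x^3 - x^4 + (7/12) x^5 + O(x^6).

a_0 = -1; a_1 = 2; a_2 = -2; a_3 = 5/3; a_4 = -1; a_5 = 7/12


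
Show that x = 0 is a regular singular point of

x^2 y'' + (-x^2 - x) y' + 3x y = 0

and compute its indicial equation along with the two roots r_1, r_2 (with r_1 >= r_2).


Divide by x^2 to reach normal form y'' + P_1(x) y' + P_2(x) y = 0 with P_1(x) = -1 - 1/x and P_2(x) = 3/x.
x = 0 is a singular point because the y'-coefficient -1 - 1/x has a pole at x = 0 and the y-coefficient 3/x has a pole at x = 0.
It is a regular singular point because x P_1(x) = p(x) = -x - 1 and x^2 P_2(x) = q(x) = 3x are polynomials, hence analytic at x = 0.
p(0) = -1,  q(0) = 0.
Indicial equation: r(r-1) + p(0) r + q(0) = 0, i.e. r^2 + (p(0) - 1) r + q(0) = 0, i.e. r^2 - 2 r = 0.
Discriminant: (-2)^2 - 4(0) = 4, so r = (2 ± 2)/2.
Solving: r_1 = 2, r_2 = 0.

indicial: r^2 - 2 r = 0; roots r_1 = 2, r_2 = 0


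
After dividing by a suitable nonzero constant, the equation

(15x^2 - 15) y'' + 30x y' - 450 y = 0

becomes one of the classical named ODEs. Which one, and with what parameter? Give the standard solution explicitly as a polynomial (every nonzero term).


All three coefficients share the factor -15; dividing through by -15 gives  (1 - x^2) y'' - 2x y' + 30 y = 0.
This matches the Legendre equation (1 - x^2) y'' - 2x y' + n(n+1) y = 0 (note the -2x y' term) with n(n+1) = 30, so n = 5; the polynomial solution is P_5(x).
With y = sum_k a_k x^k, matching x^k gives (k+2)(k+1) a_{k+2} = [k(k+1) - n(n+1)] a_k = (k - 5)(k + 6) a_k. The right side vanishes at k = 5, so the series with the parity of 5 terminates at degree 5.
Standard normalization (P_n(1) = 1): leading coefficient (2n)!/(2^n (n!)^2) = 3628800/(32*14400) = 63/8, so a_5 = 63/8. Work downward with a_k = (k+1)(k+2) a_{k+2} / ((k - 5)(k + 6)):
  a_3 = (4)(5)(63/8) / ((3 - 5)(3 + 6)) = (315/2)/(-18) = -35/4
  a_1 = (2)(3)(-35/4) / ((1 - 5)(1 + 6)) = (-105/2)/(-28) = 15/8
Hence P_5(x) = 63 x^5/8 - 35 x^3/4 + 15 x/8.

P_5(x); series = 63 x^5/8 - 35 x^3/4 + 15 x/8


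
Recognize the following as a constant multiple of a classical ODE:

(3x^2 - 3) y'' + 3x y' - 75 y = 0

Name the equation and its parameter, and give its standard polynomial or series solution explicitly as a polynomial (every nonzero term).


All three coefficients share the factor -3; dividing through by -3 gives  (1 - x^2) y'' - x y' + 25 y = 0.
This matches the Chebyshev equation (1 - x^2) y'' - x y' + n^2 y = 0 (note the -x y' term, not -2x y') with n^2 = 25, so n = 5; the polynomial solution is T_5(x).
With y = sum_k a_k x^k, matching x^k gives (k+2)(k+1) a_{k+2} = (k^2 - n^2) a_k = (k - 5)(k + 5) a_k. The right side vanishes at k = 5, so the series with the parity of 5 terminates at degree 5.
Standard normalization: leading coefficient of T_n is 2^(n-1), so a_5 = 2^4 = 16. Work downward with a_k = (k+1)(k+2) a_{k+2} / ((k - 5)(k + 5)):
  a_3 = (4)(5)(16) / ((3 - 5)(3 + 5)) = 320/(-16) = -20
  a_1 = (2)(3)(-20) / ((1 - 5)(1 + 5)) = -120/(-24) = 5
Hence T_5(x) = 16 x^5 - 20 x^3 + 5 x.

T_5(x); series = 16 x^5 - 20 x^3 + 5 x


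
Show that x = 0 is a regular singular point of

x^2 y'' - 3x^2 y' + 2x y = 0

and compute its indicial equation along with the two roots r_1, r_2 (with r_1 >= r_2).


Divide by x^2 to reach normal form y'' + P_1(x) y' + P_2(x) y = 0 with P_1(x) = -3 and P_2(x) = 2/x.
x = 0 is a singular point because the y-coefficient 2/x has a pole at x = 0.
It is a regular singular point because x P_1(x) = p(x) = -3x and x^2 P_2(x) = q(x) = 2x are polynomials, hence analytic at x = 0.
p(0) = 0,  q(0) = 0.
Indicial equation: r(r-1) + p(0) r + q(0) = 0, i.e. r^2 + (p(0) - 1) r + q(0) = 0, i.e. r^2 - 1 r = 0.
Discriminant: (-1)^2 - 4(0) = 1, so r = (1 ± 1)/2.
Solving: r_1 = 1, r_2 = 0.

indicial: r^2 - 1 r = 0; roots r_1 = 1, r_2 = 0


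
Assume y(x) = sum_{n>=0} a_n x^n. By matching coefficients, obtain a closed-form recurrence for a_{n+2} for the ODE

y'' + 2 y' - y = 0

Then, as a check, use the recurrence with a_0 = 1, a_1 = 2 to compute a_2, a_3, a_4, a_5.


Substitute y = sum_n a_n x^n.
y''(x) has coefficient (n+2)(n+1) a_{n+2} at x^n;
2 y'(x) has coefficient 2 (n+1) a_{n+1} at x^n;
-y(x) has coefficient -1 a_n at x^n.
Matching x^n: (n+2)(n+1) a_{n+2} + 2 (n+1) a_{n+1} - 1 a_n = 0.
Thus a_{n+2} = [-2 (n+1) a_{n+1} + 1 a_n] / ((n+1)(n+2)).

Check with a_0 = 1, a_1 = 2 (apply the recurrence for n = 0, 1, 2, 3): a_0 = 1, a_1 = 2, a_2 = -3/2, a_3 = 4/3, a_4 = -19/24, a_5 = 23/60.

a_(n+2) = [-2 (n+1) a_(n+1) + 1 a_n] / ((n+1)(n+2)); check: a_0 = 1, a_1 = 2, a_2 = -3/2, a_3 = 4/3, a_4 = -19/24, a_5 = 23/60


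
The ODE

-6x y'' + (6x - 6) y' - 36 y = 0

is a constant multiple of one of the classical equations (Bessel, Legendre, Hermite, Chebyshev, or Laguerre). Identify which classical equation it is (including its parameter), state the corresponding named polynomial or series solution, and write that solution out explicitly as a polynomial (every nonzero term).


All three coefficients share the factor -6; dividing through by -6 gives  x y'' + (1 - x) y' + 6 y = 0.
This matches the Laguerre equation x y'' + (1 - x) y' + n y = 0 with n = 6; the polynomial solution is L_6(x).
With y = sum_k a_k x^k, matching x^k gives (k+1)k a_{k+1} + (k+1) a_{k+1} - k a_k + n a_k = 0, i.e. (k+1)^2 a_{k+1} = (k - n) a_k = (k - 6) a_k. The right side vanishes at k = 6, so the series terminates at degree 6.
Standard normalization L_n(0) = 1 gives a_0 = 1. Work upward with a_{k+1} = (k - 6) a_k / (k+1)^2:
  a_1 = (0 - 6)(1) / 1^2 = -6/1 = -6
  a_2 = (1 - 6)(-6) / 2^2 = 30/4 = 15/2
  a_3 = (2 - 6)(15/2) / 3^2 = -30/9 = -10/3
  a_4 = (3 - 6)(-10/3) / 4^2 = 10/16 = 5/8
  a_5 = (4 - 6)(5/8) / 5^2 = (-5/4)/25 = -1/20
  a_6 = (5 - 6)(-1/20) / 6^2 = (1/20)/36 = 1/720
Hence L_6(x) = x^6/720 - x^5/20 + 5 x^4/8 - 10 x^3/3 + 15 x^2/2 - 6 x + 1.

L_6(x); series = x^6/720 - x^5/20 + 5 x^4/8 - 10 x^3/3 + 15 x^2/2 - 6 x + 1


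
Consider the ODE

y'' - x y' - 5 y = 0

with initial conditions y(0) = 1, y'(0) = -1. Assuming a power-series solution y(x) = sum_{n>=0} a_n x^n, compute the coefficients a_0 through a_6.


Ansatz: y(x) = sum_{n>=0} a_n x^n, so y'(x) = sum_{n>=1} n a_n x^(n-1) and y''(x) = sum_{n>=2} n(n-1) a_n x^(n-2).
Substitute into P(x) y'' + Q(x) y' + R(x) y = 0 with P(x) = 1, Q(x) = -x, R(x) = -5, and match powers of x.
Initial conditions: a_0 = 1, a_1 = -1.
Setting the coefficient of each power of x to zero and solving order by order (substituting the coefficients already found):
  x^0: 2 a_2 - 5 a_0 = 0  ->  2 a_2 = 5 a_0 = 5  ->  a_2 = 5/2
  x^1: 6 a_3 - 6 a_1 = 0  ->  6 a_3 = 6 a_1 = -6  ->  a_3 = -1
  x^2: 12 a_4 - 7 a_2 = 0  ->  12 a_4 = 7 a_2 = 35/2  ->  a_4 = 35/24
  x^3: 20 a_5 - 8 a_3 = 0  ->  20 a_5 = 8 a_3 = -8  ->  a_5 = -2/5
  x^4: 30 a_6 - 9 a_4 = 0  ->  30 a_6 = 9 a_4 = 105/8  ->  a_6 = 7/16
Truncated series: y(x) = 1 - x + (5/2) x^2 - x^3 + (35/24) x^4 - (2/5) x^5 + (7/16) x^6 + O(x^7).

a_0 = 1; a_1 = -1; a_2 = 5/2; a_3 = -1; a_4 = 35/24; a_5 = -2/5; a_6 = 7/16


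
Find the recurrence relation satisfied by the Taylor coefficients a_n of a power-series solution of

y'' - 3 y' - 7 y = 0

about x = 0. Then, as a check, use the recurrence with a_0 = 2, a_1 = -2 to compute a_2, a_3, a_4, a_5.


Substitute y = sum_n a_n x^n.
y''(x) has coefficient (n+2)(n+1) a_{n+2} at x^n;
-3 y'(x) has coefficient -3 (n+1) a_{n+1} at x^n;
-7 y(x) has coefficient -7 a_n at x^n.
Matching x^n: (n+2)(n+1) a_{n+2} - 3 (n+1) a_{n+1} - 7 a_n = 0.
Thus a_{n+2} = [3 (n+1) a_{n+1} + 7 a_n] / ((n+1)(n+2)).

Check with a_0 = 2, a_1 = -2 (apply the recurrence for n = 0, 1, 2, 3): a_0 = 2, a_1 = -2, a_2 = 4, a_3 = 5/3, a_4 = 43/12, a_5 = 41/15.

a_(n+2) = [3 (n+1) a_(n+1) + 7 a_n] / ((n+1)(n+2)); check: a_0 = 2, a_1 = -2, a_2 = 4, a_3 = 5/3, a_4 = 43/12, a_5 = 41/15


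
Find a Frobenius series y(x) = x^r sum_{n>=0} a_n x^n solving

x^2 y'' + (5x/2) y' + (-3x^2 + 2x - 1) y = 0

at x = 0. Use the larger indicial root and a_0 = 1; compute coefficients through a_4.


Write in Frobenius form y'' + (p(x)/x) y' + (q(x)/x^2) y = 0:
  p(x) = 5/2,  q(x) = -3x^2 + 2x - 1.
Indicial equation: r(r-1) + (5/2) r + (-1) = 0 -> roots r_1 = 1/2, r_2 = -2.
Take r = r_1 = 1/2. Let y(x) = x^r sum_{n>=0} a_n x^n with a_0 = 1.
Substitute y = x^r sum a_n x^n and match x^{r+n}. The recurrence is
  D(n) a_n + 2 a_{n-1} - 3 a_{n-2} = 0,  where D(n) = (r+n)(r+n-1) + (5/2)(r+n) + (-1).
  a_n = [-2 a_{n-1} + 3 a_{n-2}] / D(n).
Since the indicial polynomial factors as (r - r_1)(r - r_2), D(n) = (r_1 + n - r_1)(r_1 + n - r_2) = n(n + 5/2).
Evaluating step by step (a_0 = 1):
  n = 1: D(1) = 1(1 + 5/2) = 7/2; numerator = -2(1) = -2; a_1 = (-2)/(7/2) = -4/7
  n = 2: D(2) = 2(2 + 5/2) = 9; numerator = -2(-4/7) + 3(1) = 29/7; a_2 = (29/7)/(9) = 29/63
  n = 3: D(3) = 3(3 + 5/2) = 33/2; numerator = -2(29/63) + 3(-4/7) = -166/63; a_3 = (-166/63)/(33/2) = -332/2079
  n = 4: D(4) = 4(4 + 5/2) = 26; numerator = -2(-332/2079) + 3(29/63) = 505/297; a_4 = (505/297)/(26) = 505/7722

r = 1/2; a_0 = 1; a_1 = -4/7; a_2 = 29/63; a_3 = -332/2079; a_4 = 505/7722


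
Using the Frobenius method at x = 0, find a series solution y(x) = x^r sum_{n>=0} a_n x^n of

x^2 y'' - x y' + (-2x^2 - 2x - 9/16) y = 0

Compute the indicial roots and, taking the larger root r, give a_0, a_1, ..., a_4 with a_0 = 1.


Write in Frobenius form y'' + (p(x)/x) y' + (q(x)/x^2) y = 0:
  p(x) = -1,  q(x) = -2x^2 - 2x - 9/16.
Indicial equation: r(r-1) + (-1) r + (-9/16) = 0 -> roots r_1 = 9/4, r_2 = -1/4.
Take r = r_1 = 9/4. Let y(x) = x^r sum_{n>=0} a_n x^n with a_0 = 1.
Substitute y = x^r sum a_n x^n and match x^{r+n}. The recurrence is
  D(n) a_n - 2 a_{n-1} - 2 a_{n-2} = 0,  where D(n) = (r+n)(r+n-1) + (-1)(r+n) + (-9/16).
  a_n = [2 a_{n-1} + 2 a_{n-2}] / D(n).
Since the indicial polynomial factors as (r - r_1)(r - r_2), D(n) = (r_1 + n - r_1)(r_1 + n - r_2) = n(n + 5/2).
Evaluating step by step (a_0 = 1):
  n = 1: D(1) = 1(1 + 5/2) = 7/2; numerator = 2(1) = 2; a_1 = (2)/(7/2) = 4/7
  n = 2: D(2) = 2(2 + 5/2) = 9; numerator = 2(4/7) + 2(1) = 22/7; a_2 = (22/7)/(9) = 22/63
  n = 3: D(3) = 3(3 + 5/2) = 33/2; numerator = 2(22/63) + 2(4/7) = 116/63; a_3 = (116/63)/(33/2) = 232/2079
  n = 4: D(4) = 4(4 + 5/2) = 26; numerator = 2(232/2079) + 2(22/63) = 1916/2079; a_4 = (1916/2079)/(26) = 958/27027

r = 9/4; a_0 = 1; a_1 = 4/7; a_2 = 22/63; a_3 = 232/2079; a_4 = 958/27027


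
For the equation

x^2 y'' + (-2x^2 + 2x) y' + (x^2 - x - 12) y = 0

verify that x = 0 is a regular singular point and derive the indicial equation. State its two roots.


Divide by x^2 to reach normal form y'' + P_1(x) y' + P_2(x) y = 0 with P_1(x) = -2 + 2/x and P_2(x) = 1 - 1/x - 12/x^2.
x = 0 is a singular point because the y'-coefficient -2 + 2/x has a pole at x = 0 and the y-coefficient 1 - 1/x - 12/x^2 has a pole at x = 0.
It is a regular singular point because x P_1(x) = p(x) = 2 - 2x and x^2 P_2(x) = q(x) = x^2 - x - 12 are polynomials, hence analytic at x = 0.
p(0) = 2,  q(0) = -12.
Indicial equation: r(r-1) + p(0) r + q(0) = 0, i.e. r^2 + (p(0) - 1) r + q(0) = 0, i.e. r^2 + 1 r - 12 = 0.
Discriminant: (1)^2 - 4(-12) = 49, so r = (-1 ± 7)/2.
Solving: r_1 = 3, r_2 = -4.

indicial: r^2 + 1 r - 12 = 0; roots r_1 = 3, r_2 = -4


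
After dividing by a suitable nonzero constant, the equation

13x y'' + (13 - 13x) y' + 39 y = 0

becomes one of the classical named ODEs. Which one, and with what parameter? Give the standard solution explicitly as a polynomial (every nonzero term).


All three coefficients share the factor 13; dividing through by 13 gives  x y'' + (1 - x) y' + 3 y = 0.
This matches the Laguerre equation x y'' + (1 - x) y' + n y = 0 with n = 3; the polynomial solution is L_3(x).
With y = sum_k a_k x^k, matching x^k gives (k+1)k a_{k+1} + (k+1) a_{k+1} - k a_k + n a_k = 0, i.e. (k+1)^2 a_{k+1} = (k - n) a_k = (k - 3) a_k. The right side vanishes at k = 3, so the series terminates at degree 3.
Standard normalization L_n(0) = 1 gives a_0 = 1. Work upward with a_{k+1} = (k - 3) a_k / (k+1)^2:
  a_1 = (0 - 3)(1) / 1^2 = -3/1 = -3
  a_2 = (1 - 3)(-3) / 2^2 = 6/4 = 3/2
  a_3 = (2 - 3)(3/2) / 3^2 = (-3/2)/9 = -1/6
Hence L_3(x) = -x^3/6 + 3 x^2/2 - 3 x + 1.

L_3(x); series = -x^3/6 + 3 x^2/2 - 3 x + 1


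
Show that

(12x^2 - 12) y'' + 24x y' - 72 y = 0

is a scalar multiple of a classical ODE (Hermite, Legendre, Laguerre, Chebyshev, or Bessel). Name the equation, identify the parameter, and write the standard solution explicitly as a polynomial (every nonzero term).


All three coefficients share the factor -12; dividing through by -12 gives  (1 - x^2) y'' - 2x y' + 6 y = 0.
This matches the Legendre equation (1 - x^2) y'' - 2x y' + n(n+1) y = 0 (note the -2x y' term) with n(n+1) = 6, so n = 2; the polynomial solution is P_2(x).
With y = sum_k a_k x^k, matching x^k gives (k+2)(k+1) a_{k+2} = [k(k+1) - n(n+1)] a_k = (k - 2)(k + 3) a_k. The right side vanishes at k = 2, so the series with the parity of 2 terminates at degree 2.
Standard normalization (P_n(1) = 1): leading coefficient (2n)!/(2^n (n!)^2) = 24/(4*4) = 3/2, so a_2 = 3/2. Work downward with a_k = (k+1)(k+2) a_{k+2} / ((k - 2)(k + 3)):
  a_0 = (1)(2)(3/2) / ((0 - 2)(0 + 3)) = 3/(-6) = -1/2
Hence P_2(x) = 3 x^2/2 - 1/2.

P_2(x); series = 3 x^2/2 - 1/2


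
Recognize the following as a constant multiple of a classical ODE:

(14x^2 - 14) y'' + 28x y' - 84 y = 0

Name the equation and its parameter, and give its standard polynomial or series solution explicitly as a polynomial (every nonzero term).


All three coefficients share the factor -14; dividing through by -14 gives  (1 - x^2) y'' - 2x y' + 6 y = 0.
This matches the Legendre equation (1 - x^2) y'' - 2x y' + n(n+1) y = 0 (note the -2x y' term) with n(n+1) = 6, so n = 2; the polynomial solution is P_2(x).
With y = sum_k a_k x^k, matching x^k gives (k+2)(k+1) a_{k+2} = [k(k+1) - n(n+1)] a_k = (k - 2)(k + 3) a_k. The right side vanishes at k = 2, so the series with the parity of 2 terminates at degree 2.
Standard normalization (P_n(1) = 1): leading coefficient (2n)!/(2^n (n!)^2) = 24/(4*4) = 3/2, so a_2 = 3/2. Work downward with a_k = (k+1)(k+2) a_{k+2} / ((k - 2)(k + 3)):
  a_0 = (1)(2)(3/2) / ((0 - 2)(0 + 3)) = 3/(-6) = -1/2
Hence P_2(x) = 3 x^2/2 - 1/2.

P_2(x); series = 3 x^2/2 - 1/2


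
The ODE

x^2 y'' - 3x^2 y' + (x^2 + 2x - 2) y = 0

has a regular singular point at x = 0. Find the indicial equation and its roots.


Divide by x^2 to reach normal form y'' + P_1(x) y' + P_2(x) y = 0 with P_1(x) = -3 and P_2(x) = 1 + 2/x - 2/x^2.
x = 0 is a singular point because the y-coefficient 1 + 2/x - 2/x^2 has a pole at x = 0.
It is a regular singular point because x P_1(x) = p(x) = -3x and x^2 P_2(x) = q(x) = x^2 + 2x - 2 are polynomials, hence analytic at x = 0.
p(0) = 0,  q(0) = -2.
Indicial equation: r(r-1) + p(0) r + q(0) = 0, i.e. r^2 + (p(0) - 1) r + q(0) = 0, i.e. r^2 - 1 r - 2 = 0.
Discriminant: (-1)^2 - 4(-2) = 9, so r = (1 ± 3)/2.
Solving: r_1 = 2, r_2 = -1.

indicial: r^2 - 1 r - 2 = 0; roots r_1 = 2, r_2 = -1


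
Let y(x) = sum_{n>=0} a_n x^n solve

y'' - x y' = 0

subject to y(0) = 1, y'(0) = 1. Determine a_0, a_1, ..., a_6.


Ansatz: y(x) = sum_{n>=0} a_n x^n, so y'(x) = sum_{n>=1} n a_n x^(n-1) and y''(x) = sum_{n>=2} n(n-1) a_n x^(n-2).
Substitute into P(x) y'' + Q(x) y' + R(x) y = 0 with P(x) = 1, Q(x) = -x, R(x) = 0, and match powers of x.
Initial conditions: a_0 = 1, a_1 = 1.
Setting the coefficient of each power of x to zero and solving order by order (substituting the coefficients already found):
  x^0: 2 a_2 = 0  ->  a_2 = 0
  x^1: 6 a_3 - a_1 = 0  ->  6 a_3 = a_1 = 1  ->  a_3 = 1/6
  x^2: 12 a_4 - 2 a_2 = 0  ->  12 a_4 = 2 a_2 = 0  ->  a_4 = 0
  x^3: 20 a_5 - 3 a_3 = 0  ->  20 a_5 = 3 a_3 = 1/2  ->  a_5 = 1/40
  x^4: 30 a_6 - 4 a_4 = 0  ->  30 a_6 = 4 a_4 = 0  ->  a_6 = 0
Truncated series: y(x) = 1 + x + (1/6) x^3 + (1/40) x^5 + O(x^7).

a_0 = 1; a_1 = 1; a_2 = 0; a_3 = 1/6; a_4 = 0; a_5 = 1/40; a_6 = 0


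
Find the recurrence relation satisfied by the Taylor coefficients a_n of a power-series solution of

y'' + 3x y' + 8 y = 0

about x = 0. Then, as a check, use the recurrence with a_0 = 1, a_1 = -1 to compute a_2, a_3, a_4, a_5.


Substitute y = sum_n a_n x^n.
y''(x) has coefficient (n+2)(n+1) a_{n+2} at x^n;
3 x y'(x) has coefficient 3 n a_n at x^n (shift);
8 y(x) has coefficient 8 a_n at x^n.
Matching x^n: (n+2)(n+1) a_{n+2} + (3n + 8) a_n = 0.
Thus a_{n+2} = (-3n - 8) / ((n+1)(n+2)) * a_n.

Check with a_0 = 1, a_1 = -1 (apply the recurrence for n = 0, 1, 2, 3): a_0 = 1, a_1 = -1, a_2 = -4, a_3 = 11/6, a_4 = 14/3, a_5 = -187/120.

a_(n+2) = (-3n - 8) / ((n+1)(n+2)) * a_n; check: a_0 = 1, a_1 = -1, a_2 = -4, a_3 = 11/6, a_4 = 14/3, a_5 = -187/120


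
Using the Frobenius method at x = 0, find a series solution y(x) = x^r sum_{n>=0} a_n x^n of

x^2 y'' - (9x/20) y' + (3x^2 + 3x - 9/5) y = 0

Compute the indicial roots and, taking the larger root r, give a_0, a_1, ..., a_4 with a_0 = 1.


Write in Frobenius form y'' + (p(x)/x) y' + (q(x)/x^2) y = 0:
  p(x) = -9/20,  q(x) = 3x^2 + 3x - 9/5.
Indicial equation: r(r-1) + (-9/20) r + (-9/5) = 0 -> roots r_1 = 9/4, r_2 = -4/5.
Take r = r_1 = 9/4. Let y(x) = x^r sum_{n>=0} a_n x^n with a_0 = 1.
Substitute y = x^r sum a_n x^n and match x^{r+n}. The recurrence is
  D(n) a_n + 3 a_{n-1} + 3 a_{n-2} = 0,  where D(n) = (r+n)(r+n-1) + (-9/20)(r+n) + (-9/5).
  a_n = [-3 a_{n-1} - 3 a_{n-2}] / D(n).
Since the indicial polynomial factors as (r - r_1)(r - r_2), D(n) = (r_1 + n - r_1)(r_1 + n - r_2) = n(n + 61/20).
Evaluating step by step (a_0 = 1):
  n = 1: D(1) = 1(1 + 61/20) = 81/20; numerator = -3(1) = -3; a_1 = (-3)/(81/20) = -20/27
  n = 2: D(2) = 2(2 + 61/20) = 101/10; numerator = -3(-20/27) - 3(1) = -7/9; a_2 = (-7/9)/(101/10) = -70/909
  n = 3: D(3) = 3(3 + 61/20) = 363/20; numerator = -3(-70/909) - 3(-20/27) = 2230/909; a_3 = (2230/909)/(363/20) = 44600/329967
  n = 4: D(4) = 4(4 + 61/20) = 141/5; numerator = -3(44600/329967) - 3(-70/909) = -190/1089; a_4 = (-190/1089)/(141/5) = -950/153549

r = 9/4; a_0 = 1; a_1 = -20/27; a_2 = -70/909; a_3 = 44600/329967; a_4 = -950/153549


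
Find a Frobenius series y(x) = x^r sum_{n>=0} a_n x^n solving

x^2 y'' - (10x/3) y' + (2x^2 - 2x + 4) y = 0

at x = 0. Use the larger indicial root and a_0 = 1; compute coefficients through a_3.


Write in Frobenius form y'' + (p(x)/x) y' + (q(x)/x^2) y = 0:
  p(x) = -10/3,  q(x) = 2x^2 - 2x + 4.
Indicial equation: r(r-1) + (-10/3) r + (4) = 0 -> roots r_1 = 3, r_2 = 4/3.
Take r = r_1 = 3. Let y(x) = x^r sum_{n>=0} a_n x^n with a_0 = 1.
Substitute y = x^r sum a_n x^n and match x^{r+n}. The recurrence is
  D(n) a_n - 2 a_{n-1} + 2 a_{n-2} = 0,  where D(n) = (r+n)(r+n-1) + (-10/3)(r+n) + (4).
  a_n = [2 a_{n-1} - 2 a_{n-2}] / D(n).
Since the indicial polynomial factors as (r - r_1)(r - r_2), D(n) = (r_1 + n - r_1)(r_1 + n - r_2) = n(n + 5/3).
Evaluating step by step (a_0 = 1):
  n = 1: D(1) = 1(1 + 5/3) = 8/3; numerator = 2(1) = 2; a_1 = (2)/(8/3) = 3/4
  n = 2: D(2) = 2(2 + 5/3) = 22/3; numerator = 2(3/4) - 2(1) = -1/2; a_2 = (-1/2)/(22/3) = -3/44
  n = 3: D(3) = 3(3 + 5/3) = 14; numerator = 2(-3/44) - 2(3/4) = -18/11; a_3 = (-18/11)/(14) = -9/77

r = 3; a_0 = 1; a_1 = 3/4; a_2 = -3/44; a_3 = -9/77


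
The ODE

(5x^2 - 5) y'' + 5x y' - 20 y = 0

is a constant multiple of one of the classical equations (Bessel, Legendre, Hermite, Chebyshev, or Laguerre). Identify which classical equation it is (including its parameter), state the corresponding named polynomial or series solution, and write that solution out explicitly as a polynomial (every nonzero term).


All three coefficients share the factor -5; dividing through by -5 gives  (1 - x^2) y'' - x y' + 4 y = 0.
This matches the Chebyshev equation (1 - x^2) y'' - x y' + n^2 y = 0 (note the -x y' term, not -2x y') with n^2 = 4, so n = 2; the polynomial solution is T_2(x).
With y = sum_k a_k x^k, matching x^k gives (k+2)(k+1) a_{k+2} = (k^2 - n^2) a_k = (k - 2)(k + 2) a_k. The right side vanishes at k = 2, so the series with the parity of 2 terminates at degree 2.
Standard normalization: leading coefficient of T_n is 2^(n-1), so a_2 = 2^1 = 2. Work downward with a_k = (k+1)(k+2) a_{k+2} / ((k - 2)(k + 2)):
  a_0 = (1)(2)(2) / ((0 - 2)(0 + 2)) = 4/(-4) = -1
Hence T_2(x) = 2 x^2 - 1.

T_2(x); series = 2 x^2 - 1


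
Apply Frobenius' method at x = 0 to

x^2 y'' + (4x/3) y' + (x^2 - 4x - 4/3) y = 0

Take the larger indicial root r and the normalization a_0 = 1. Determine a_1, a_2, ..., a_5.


Write in Frobenius form y'' + (p(x)/x) y' + (q(x)/x^2) y = 0:
  p(x) = 4/3,  q(x) = x^2 - 4x - 4/3.
Indicial equation: r(r-1) + (4/3) r + (-4/3) = 0 -> roots r_1 = 1, r_2 = -4/3.
Take r = r_1 = 1. Let y(x) = x^r sum_{n>=0} a_n x^n with a_0 = 1.
Substitute y = x^r sum a_n x^n and match x^{r+n}. The recurrence is
  D(n) a_n - 4 a_{n-1} + 1 a_{n-2} = 0,  where D(n) = (r+n)(r+n-1) + (4/3)(r+n) + (-4/3).
  a_n = [4 a_{n-1} - 1 a_{n-2}] / D(n).
Since the indicial polynomial factors as (r - r_1)(r - r_2), D(n) = (r_1 + n - r_1)(r_1 + n - r_2) = n(n + 7/3).
Evaluating step by step (a_0 = 1):
  n = 1: D(1) = 1(1 + 7/3) = 10/3; numerator = 4(1) = 4; a_1 = (4)/(10/3) = 6/5
  n = 2: D(2) = 2(2 + 7/3) = 26/3; numerator = 4(6/5) - 1(1) = 19/5; a_2 = (19/5)/(26/3) = 57/130
  n = 3: D(3) = 3(3 + 7/3) = 16; numerator = 4(57/130) - 1(6/5) = 36/65; a_3 = (36/65)/(16) = 9/260
  n = 4: D(4) = 4(4 + 7/3) = 76/3; numerator = 4(9/260) - 1(57/130) = -3/10; a_4 = (-3/10)/(76/3) = -9/760
  n = 5: D(5) = 5(5 + 7/3) = 110/3; numerator = 4(-9/760) - 1(9/260) = -81/988; a_5 = (-81/988)/(110/3) = -243/108680

r = 1; a_0 = 1; a_1 = 6/5; a_2 = 57/130; a_3 = 9/260; a_4 = -9/760; a_5 = -243/108680


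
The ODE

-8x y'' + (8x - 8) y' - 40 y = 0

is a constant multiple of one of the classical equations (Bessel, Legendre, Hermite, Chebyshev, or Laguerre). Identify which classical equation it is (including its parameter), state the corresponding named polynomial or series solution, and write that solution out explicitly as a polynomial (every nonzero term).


All three coefficients share the factor -8; dividing through by -8 gives  x y'' + (1 - x) y' + 5 y = 0.
This matches the Laguerre equation x y'' + (1 - x) y' + n y = 0 with n = 5; the polynomial solution is L_5(x).
With y = sum_k a_k x^k, matching x^k gives (k+1)k a_{k+1} + (k+1) a_{k+1} - k a_k + n a_k = 0, i.e. (k+1)^2 a_{k+1} = (k - n) a_k = (k - 5) a_k. The right side vanishes at k = 5, so the series terminates at degree 5.
Standard normalization L_n(0) = 1 gives a_0 = 1. Work upward with a_{k+1} = (k - 5) a_k / (k+1)^2:
  a_1 = (0 - 5)(1) / 1^2 = -5/1 = -5
  a_2 = (1 - 5)(-5) / 2^2 = 20/4 = 5
  a_3 = (2 - 5)(5) / 3^2 = -15/9 = -5/3
  a_4 = (3 - 5)(-5/3) / 4^2 = (10/3)/16 = 5/24
  a_5 = (4 - 5)(5/24) / 5^2 = (-5/24)/25 = -1/120
Hence L_5(x) = -x^5/120 + 5 x^4/24 - 5 x^3/3 + 5 x^2 - 5 x + 1.

L_5(x); series = -x^5/120 + 5 x^4/24 - 5 x^3/3 + 5 x^2 - 5 x + 1


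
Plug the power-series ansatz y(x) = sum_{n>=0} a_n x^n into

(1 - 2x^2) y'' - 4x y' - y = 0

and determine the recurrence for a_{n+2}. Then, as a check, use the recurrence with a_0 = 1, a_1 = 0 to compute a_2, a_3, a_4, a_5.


Substitute y = sum_n a_n x^n.
(1 - 2 x^2) y'' contributes (n+2)(n+1) a_{n+2} - 2 n(n-1) a_n at x^n.
-4 x y'(x) contributes -4 n a_n at x^n.
-y(x) contributes -1 a_n at x^n.
Matching x^n: (n+2)(n+1) a_{n+2} + (-2 n(n-1) - 4 n - 1) a_n = 0.
Thus a_{n+2} = (2 n(n-1) + 4 n + 1) / ((n+1)(n+2)) * a_n.

Check with a_0 = 1, a_1 = 0 (apply the recurrence for n = 0, 1, 2, 3): a_0 = 1, a_1 = 0, a_2 = 1/2, a_3 = 0, a_4 = 13/24, a_5 = 0.

a_(n+2) = (2 n(n-1) + 4 n + 1) / ((n+1)(n+2)) * a_n; check: a_0 = 1, a_1 = 0, a_2 = 1/2, a_3 = 0, a_4 = 13/24, a_5 = 0


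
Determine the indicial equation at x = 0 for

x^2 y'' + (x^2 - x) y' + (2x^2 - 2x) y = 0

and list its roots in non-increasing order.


Divide by x^2 to reach normal form y'' + P_1(x) y' + P_2(x) y = 0 with P_1(x) = 1 - 1/x and P_2(x) = 2 - 2/x.
x = 0 is a singular point because the y'-coefficient 1 - 1/x has a pole at x = 0 and the y-coefficient 2 - 2/x has a pole at x = 0.
It is a regular singular point because x P_1(x) = p(x) = x - 1 and x^2 P_2(x) = q(x) = 2x^2 - 2x are polynomials, hence analytic at x = 0.
p(0) = -1,  q(0) = 0.
Indicial equation: r(r-1) + p(0) r + q(0) = 0, i.e. r^2 + (p(0) - 1) r + q(0) = 0, i.e. r^2 - 2 r = 0.
Discriminant: (-2)^2 - 4(0) = 4, so r = (2 ± 2)/2.
Solving: r_1 = 2, r_2 = 0.

indicial: r^2 - 2 r = 0; roots r_1 = 2, r_2 = 0


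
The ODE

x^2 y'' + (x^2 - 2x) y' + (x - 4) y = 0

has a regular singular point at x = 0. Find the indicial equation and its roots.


Divide by x^2 to reach normal form y'' + P_1(x) y' + P_2(x) y = 0 with P_1(x) = 1 - 2/x and P_2(x) = 1/x - 4/x^2.
x = 0 is a singular point because the y'-coefficient 1 - 2/x has a pole at x = 0 and the y-coefficient 1/x - 4/x^2 has a pole at x = 0.
It is a regular singular point because x P_1(x) = p(x) = x - 2 and x^2 P_2(x) = q(x) = x - 4 are polynomials, hence analytic at x = 0.
p(0) = -2,  q(0) = -4.
Indicial equation: r(r-1) + p(0) r + q(0) = 0, i.e. r^2 + (p(0) - 1) r + q(0) = 0, i.e. r^2 - 3 r - 4 = 0.
Discriminant: (-3)^2 - 4(-4) = 25, so r = (3 ± 5)/2.
Solving: r_1 = 4, r_2 = -1.

indicial: r^2 - 3 r - 4 = 0; roots r_1 = 4, r_2 = -1


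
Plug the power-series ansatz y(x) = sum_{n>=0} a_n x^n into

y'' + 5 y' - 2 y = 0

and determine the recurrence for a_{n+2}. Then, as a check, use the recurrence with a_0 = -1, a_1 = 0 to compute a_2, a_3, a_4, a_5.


Substitute y = sum_n a_n x^n.
y''(x) has coefficient (n+2)(n+1) a_{n+2} at x^n;
5 y'(x) has coefficient 5 (n+1) a_{n+1} at x^n;
-2 y(x) has coefficient -2 a_n at x^n.
Matching x^n: (n+2)(n+1) a_{n+2} + 5 (n+1) a_{n+1} - 2 a_n = 0.
Thus a_{n+2} = [-5 (n+1) a_{n+1} + 2 a_n] / ((n+1)(n+2)).

Check with a_0 = -1, a_1 = 0 (apply the recurrence for n = 0, 1, 2, 3): a_0 = -1, a_1 = 0, a_2 = -1, a_3 = 5/3, a_4 = -9/4, a_5 = 29/12.

a_(n+2) = [-5 (n+1) a_(n+1) + 2 a_n] / ((n+1)(n+2)); check: a_0 = -1, a_1 = 0, a_2 = -1, a_3 = 5/3, a_4 = -9/4, a_5 = 29/12


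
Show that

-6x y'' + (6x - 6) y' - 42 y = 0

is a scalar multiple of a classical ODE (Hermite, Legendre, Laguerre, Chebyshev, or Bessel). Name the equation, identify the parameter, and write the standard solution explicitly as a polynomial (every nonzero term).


All three coefficients share the factor -6; dividing through by -6 gives  x y'' + (1 - x) y' + 7 y = 0.
This matches the Laguerre equation x y'' + (1 - x) y' + n y = 0 with n = 7; the polynomial solution is L_7(x).
With y = sum_k a_k x^k, matching x^k gives (k+1)k a_{k+1} + (k+1) a_{k+1} - k a_k + n a_k = 0, i.e. (k+1)^2 a_{k+1} = (k - n) a_k = (k - 7) a_k. The right side vanishes at k = 7, so the series terminates at degree 7.
Standard normalization L_n(0) = 1 gives a_0 = 1. Work upward with a_{k+1} = (k - 7) a_k / (k+1)^2:
  a_1 = (0 - 7)(1) / 1^2 = -7/1 = -7
  a_2 = (1 - 7)(-7) / 2^2 = 42/4 = 21/2
  a_3 = (2 - 7)(21/2) / 3^2 = (-105/2)/9 = -35/6
  a_4 = (3 - 7)(-35/6) / 4^2 = (70/3)/16 = 35/24
  a_5 = (4 - 7)(35/24) / 5^2 = (-35/8)/25 = -7/40
  a_6 = (5 - 7)(-7/40) / 6^2 = (7/20)/36 = 7/720
  a_7 = (6 - 7)(7/720) / 7^2 = (-7/720)/49 = -1/5040
Hence L_7(x) = -x^7/5040 + 7 x^6/720 - 7 x^5/40 + 35 x^4/24 - 35 x^3/6 + 21 x^2/2 - 7 x + 1.

L_7(x); series = -x^7/5040 + 7 x^6/720 - 7 x^5/40 + 35 x^4/24 - 35 x^3/6 + 21 x^2/2 - 7 x + 1


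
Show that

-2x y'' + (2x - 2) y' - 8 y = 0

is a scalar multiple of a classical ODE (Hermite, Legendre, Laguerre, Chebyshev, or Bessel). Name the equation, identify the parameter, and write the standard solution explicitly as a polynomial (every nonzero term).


All three coefficients share the factor -2; dividing through by -2 gives  x y'' + (1 - x) y' + 4 y = 0.
This matches the Laguerre equation x y'' + (1 - x) y' + n y = 0 with n = 4; the polynomial solution is L_4(x).
With y = sum_k a_k x^k, matching x^k gives (k+1)k a_{k+1} + (k+1) a_{k+1} - k a_k + n a_k = 0, i.e. (k+1)^2 a_{k+1} = (k - n) a_k = (k - 4) a_k. The right side vanishes at k = 4, so the series terminates at degree 4.
Standard normalization L_n(0) = 1 gives a_0 = 1. Work upward with a_{k+1} = (k - 4) a_k / (k+1)^2:
  a_1 = (0 - 4)(1) / 1^2 = -4/1 = -4
  a_2 = (1 - 4)(-4) / 2^2 = 12/4 = 3
  a_3 = (2 - 4)(3) / 3^2 = -6/9 = -2/3
  a_4 = (3 - 4)(-2/3) / 4^2 = (2/3)/16 = 1/24
Hence L_4(x) = x^4/24 - 2 x^3/3 + 3 x^2 - 4 x + 1.

L_4(x); series = x^4/24 - 2 x^3/3 + 3 x^2 - 4 x + 1


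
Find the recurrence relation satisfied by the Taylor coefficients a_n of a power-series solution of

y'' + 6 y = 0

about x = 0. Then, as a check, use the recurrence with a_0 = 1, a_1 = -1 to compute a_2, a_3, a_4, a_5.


Substitute y = sum_n a_n x^n into y'' + (const) y = 0.
y''(x) = sum_{n>=0} (n+2)(n+1) a_{n+2} x^n.
The ODE becomes sum_n [(n+2)(n+1) a_{n+2} + 6 a_n] x^n = 0.
Setting each coefficient to zero gives the recurrence:
  (n+2)(n+1) a_{n+2} + 6 a_n = 0,
  a_{n+2} = -6 / ((n+1)(n+2)) a_n.

Check with a_0 = 1, a_1 = -1 (apply the recurrence for n = 0, 1, 2, 3): a_0 = 1, a_1 = -1, a_2 = -3, a_3 = 1, a_4 = 3/2, a_5 = -3/10.

a_{n+2} = -6/((n+1)(n+2)) * a_n; check: a_0 = 1, a_1 = -1, a_2 = -3, a_3 = 1, a_4 = 3/2, a_5 = -3/10


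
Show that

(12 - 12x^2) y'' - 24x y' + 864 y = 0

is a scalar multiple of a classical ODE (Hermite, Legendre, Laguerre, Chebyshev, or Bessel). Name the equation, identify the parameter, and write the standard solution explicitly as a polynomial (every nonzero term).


All three coefficients share the factor 12; dividing through by 12 gives  (1 - x^2) y'' - 2x y' + 72 y = 0.
This matches the Legendre equation (1 - x^2) y'' - 2x y' + n(n+1) y = 0 (note the -2x y' term) with n(n+1) = 72, so n = 8; the polynomial solution is P_8(x).
With y = sum_k a_k x^k, matching x^k gives (k+2)(k+1) a_{k+2} = [k(k+1) - n(n+1)] a_k = (k - 8)(k + 9) a_k. The right side vanishes at k = 8, so the series with the parity of 8 terminates at degree 8.
Standard normalization (P_n(1) = 1): leading coefficient (2n)!/(2^n (n!)^2) = 20922789888000/(256*1625702400) = 6435/128, so a_8 = 6435/128. Work downward with a_k = (k+1)(k+2) a_{k+2} / ((k - 8)(k + 9)):
  a_6 = (7)(8)(6435/128) / ((6 - 8)(6 + 9)) = (45045/16)/(-30) = -3003/32
  a_4 = (5)(6)(-3003/32) / ((4 - 8)(4 + 9)) = (-45045/16)/(-52) = 3465/64
  a_2 = (3)(4)(3465/64) / ((2 - 8)(2 + 9)) = (10395/16)/(-66) = -315/32
  a_0 = (1)(2)(-315/32) / ((0 - 8)(0 + 9)) = (-315/16)/(-72) = 35/128
Hence P_8(x) = 6435 x^8/128 - 3003 x^6/32 + 3465 x^4/64 - 315 x^2/32 + 35/128.

P_8(x); series = 6435 x^8/128 - 3003 x^6/32 + 3465 x^4/64 - 315 x^2/32 + 35/128


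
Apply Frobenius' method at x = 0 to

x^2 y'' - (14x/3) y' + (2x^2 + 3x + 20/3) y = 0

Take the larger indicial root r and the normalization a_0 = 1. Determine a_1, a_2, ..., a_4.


Write in Frobenius form y'' + (p(x)/x) y' + (q(x)/x^2) y = 0:
  p(x) = -14/3,  q(x) = 2x^2 + 3x + 20/3.
Indicial equation: r(r-1) + (-14/3) r + (20/3) = 0 -> roots r_1 = 4, r_2 = 5/3.
Take r = r_1 = 4. Let y(x) = x^r sum_{n>=0} a_n x^n with a_0 = 1.
Substitute y = x^r sum a_n x^n and match x^{r+n}. The recurrence is
  D(n) a_n + 3 a_{n-1} + 2 a_{n-2} = 0,  where D(n) = (r+n)(r+n-1) + (-14/3)(r+n) + (20/3).
  a_n = [-3 a_{n-1} - 2 a_{n-2}] / D(n).
Since the indicial polynomial factors as (r - r_1)(r - r_2), D(n) = (r_1 + n - r_1)(r_1 + n - r_2) = n(n + 7/3).
Evaluating step by step (a_0 = 1):
  n = 1: D(1) = 1(1 + 7/3) = 10/3; numerator = -3(1) = -3; a_1 = (-3)/(10/3) = -9/10
  n = 2: D(2) = 2(2 + 7/3) = 26/3; numerator = -3(-9/10) - 2(1) = 7/10; a_2 = (7/10)/(26/3) = 21/260
  n = 3: D(3) = 3(3 + 7/3) = 16; numerator = -3(21/260) - 2(-9/10) = 81/52; a_3 = (81/52)/(16) = 81/832
  n = 4: D(4) = 4(4 + 7/3) = 76/3; numerator = -3(81/832) - 2(21/260) = -1887/4160; a_4 = (-1887/4160)/(76/3) = -5661/316160

r = 4; a_0 = 1; a_1 = -9/10; a_2 = 21/260; a_3 = 81/832; a_4 = -5661/316160
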